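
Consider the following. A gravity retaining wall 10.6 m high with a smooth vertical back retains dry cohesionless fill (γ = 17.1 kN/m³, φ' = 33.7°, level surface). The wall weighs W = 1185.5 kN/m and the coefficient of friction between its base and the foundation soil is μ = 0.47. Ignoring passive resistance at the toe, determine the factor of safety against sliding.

2.03

K_a = tan²(45° − 33.7°/2) = 0.2863.
P_a = ½K_aγH² = 0.5×0.2863×17.1×10.6² = 275.0 kN/m, acting at H/3 = 3.533 m above the base.
FS_sliding = μW / P_a = 0.47×1185.5 / 275.0 = 2.026.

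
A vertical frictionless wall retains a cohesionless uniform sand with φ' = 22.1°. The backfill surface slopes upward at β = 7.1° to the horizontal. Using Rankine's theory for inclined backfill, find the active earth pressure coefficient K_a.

0.469

K_a = cos β · (cos β − √(cos²β − cos²φ)) / (cos β + √(cos²β − cos²φ)).
cos β = 0.9923, cos φ = 0.9265, √(cos²β − cos²φ) = 0.3553.
K_a = 0.9923 × (0.9923 − 0.3553)/(0.9923 + 0.3553) = 0.4690.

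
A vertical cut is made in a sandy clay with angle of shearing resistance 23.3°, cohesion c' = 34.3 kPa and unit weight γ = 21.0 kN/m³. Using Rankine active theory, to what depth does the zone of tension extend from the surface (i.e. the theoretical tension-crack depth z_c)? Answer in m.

4.96 m

K_a = tan²(45° − 23.3°/2) = 0.4331; √K_a = 0.6581.
The active pressure is zero where K_a γ z = 2c√K_a, so z_c = 2c/(γ√K_a) = 2×34.3/(21.0×0.6581) = 4.964 m.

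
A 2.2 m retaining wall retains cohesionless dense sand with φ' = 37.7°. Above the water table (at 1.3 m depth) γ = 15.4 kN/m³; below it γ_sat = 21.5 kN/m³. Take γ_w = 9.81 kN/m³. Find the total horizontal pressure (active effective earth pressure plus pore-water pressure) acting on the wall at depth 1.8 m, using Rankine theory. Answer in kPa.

11.1 kPa

K_a = (1 − sin φ)/(1 + sin φ) = 0.2411.
γ' = 21.5 − 9.81 = 11.69 kN/m³.
Effective vertical stress at 1.8 m: σ'_v = 15.4×1.3 + 11.69×0.500 = 25.86 kPa.
σ'_h = K_a σ'_v = 0.2411 × 25.86 = 6.235 kPa; u = γ_w × 0.500 = 4.905 kPa.
Total σ_h = 6.235 + 4.905 = 11.14 kPa.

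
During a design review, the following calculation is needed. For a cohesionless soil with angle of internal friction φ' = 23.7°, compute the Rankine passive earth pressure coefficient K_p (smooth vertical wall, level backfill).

K_p = (1 + sin φ)/(1 − sin φ) = tan²(45° + 23.7°/2) = 2.344.

2.34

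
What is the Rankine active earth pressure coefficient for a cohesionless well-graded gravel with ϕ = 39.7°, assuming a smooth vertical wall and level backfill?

0.220

K_a = tan²(45° − φ/2) = tan²(25.15°) = 0.2204.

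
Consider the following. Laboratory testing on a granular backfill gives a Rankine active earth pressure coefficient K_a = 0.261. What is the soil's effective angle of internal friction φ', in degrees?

K_a = tan²(45° − φ/2) ⇒ 45° − φ/2 = arctan(√0.261) = 27.06°.
φ = 2(45° − 27.06°) = 35.88°.

35.9°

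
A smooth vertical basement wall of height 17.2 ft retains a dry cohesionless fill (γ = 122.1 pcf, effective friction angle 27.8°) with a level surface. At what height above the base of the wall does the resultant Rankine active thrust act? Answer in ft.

5.73 ft

K_a = 0.3639.
The pressure distribution is triangular, so the resultant acts at H/3 above the base = 17.2/3 = 5.733 ft.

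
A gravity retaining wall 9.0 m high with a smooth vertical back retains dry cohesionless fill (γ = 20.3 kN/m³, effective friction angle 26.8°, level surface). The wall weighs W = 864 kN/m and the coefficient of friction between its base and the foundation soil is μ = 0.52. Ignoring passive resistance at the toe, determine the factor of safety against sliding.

K_a = tan²(45° − 26.8°/2) = 0.3785.
P_a = ½K_aγH² = 0.5×0.3785×20.3×9.0² = 311.2 kN/m, acting at H/3 = 3.000 m above the base.
FS_sliding = μW / P_a = 0.52×864 / 311.2 = 1.444.

1.44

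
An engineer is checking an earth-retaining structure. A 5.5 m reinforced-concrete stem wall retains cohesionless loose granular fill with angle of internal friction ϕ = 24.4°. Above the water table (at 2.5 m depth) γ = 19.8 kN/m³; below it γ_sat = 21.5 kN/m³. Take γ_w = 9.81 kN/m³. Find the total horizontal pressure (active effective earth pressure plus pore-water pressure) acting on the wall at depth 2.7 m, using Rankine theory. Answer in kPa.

23.5 kPa

K_a = (1 − sin φ)/(1 + sin φ) = 0.4153.
γ' = 21.5 − 9.81 = 11.69 kN/m³.
Effective vertical stress at 2.7 m: σ'_v = 19.8×2.5 + 11.69×0.200 = 51.84 kPa.
σ'_h = K_a σ'_v = 0.4153 × 51.84 = 21.53 kPa; u = γ_w × 0.200 = 1.962 kPa.
Total σ_h = 21.53 + 1.962 = 23.49 kPa.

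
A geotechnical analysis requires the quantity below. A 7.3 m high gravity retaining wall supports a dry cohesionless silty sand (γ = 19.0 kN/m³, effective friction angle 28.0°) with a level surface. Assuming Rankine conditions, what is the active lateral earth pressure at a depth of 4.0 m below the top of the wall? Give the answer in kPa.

27.4 kPa

K_a = (1 − sin φ)/(1 + sin φ) = 0.3610.
σ_h = K_a γ z = 0.3610 × 19.0 × 4.0 = 27.44 kPa.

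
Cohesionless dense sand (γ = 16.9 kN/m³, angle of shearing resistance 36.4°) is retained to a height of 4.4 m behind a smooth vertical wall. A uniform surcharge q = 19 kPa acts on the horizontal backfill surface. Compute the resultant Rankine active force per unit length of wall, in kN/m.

63.1 kN/m

K_a = tan²(45° − φ/2) = 0.2552.
Soil triangle: ½ K_a γ H² = 0.5×0.2552×16.9×4.4² = 41.74 kN/m.
Surcharge rectangle: K_a q H = 0.2552×19×4.4 = 21.33 kN/m.
Total = 41.74 + 21.33 = 63.07 kN/m.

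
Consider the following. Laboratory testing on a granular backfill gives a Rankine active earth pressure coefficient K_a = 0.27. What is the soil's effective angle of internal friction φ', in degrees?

K_a = tan²(45° − φ/2) ⇒ 45° − φ/2 = arctan(√0.27) = 27.46°.
φ = 2(45° − 27.46°) = 35.09°.

35.1°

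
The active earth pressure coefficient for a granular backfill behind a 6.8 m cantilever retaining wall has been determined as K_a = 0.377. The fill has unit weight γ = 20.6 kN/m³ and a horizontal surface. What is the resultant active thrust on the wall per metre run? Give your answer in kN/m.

180 kN/m

P = ½ K_a γ H² = 0.5 × 0.377 × 20.6 × 6.8² = 179.6 kN/m.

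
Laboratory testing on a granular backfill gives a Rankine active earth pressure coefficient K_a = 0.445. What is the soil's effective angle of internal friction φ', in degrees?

22.6°

K_a = tan²(45° − φ/2) ⇒ 45° − φ/2 = arctan(√0.445) = 33.71°.
φ = 2(45° − 33.71°) = 22.59°.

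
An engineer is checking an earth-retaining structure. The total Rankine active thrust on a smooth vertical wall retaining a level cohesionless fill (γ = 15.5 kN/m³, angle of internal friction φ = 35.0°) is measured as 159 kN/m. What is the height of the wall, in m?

8.70 m

K_a = 0.2710. P_a = ½ K_a γ H² ⇒ H = √(2P_a/(K_a γ)).
H = √(2×159/(0.2710×15.5)) = 8.701 m.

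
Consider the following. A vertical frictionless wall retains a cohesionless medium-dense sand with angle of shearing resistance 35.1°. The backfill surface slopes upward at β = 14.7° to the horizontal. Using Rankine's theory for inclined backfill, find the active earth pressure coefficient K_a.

K_a = cos β · (cos β − √(cos²β − cos²φ)) / (cos β + √(cos²β − cos²φ)).
cos β = 0.9673, cos φ = 0.8181, √(cos²β − cos²φ) = 0.5160.
K_a = 0.9673 × (0.9673 − 0.5160)/(0.9673 + 0.5160) = 0.2943.

0.294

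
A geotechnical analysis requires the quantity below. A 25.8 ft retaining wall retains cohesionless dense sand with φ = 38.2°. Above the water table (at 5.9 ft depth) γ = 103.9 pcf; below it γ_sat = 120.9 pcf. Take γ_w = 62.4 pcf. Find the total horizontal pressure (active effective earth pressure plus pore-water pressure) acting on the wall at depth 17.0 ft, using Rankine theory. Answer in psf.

K_a = (1 − sin φ)/(1 + sin φ) = 0.2358.
γ' = 120.9 − 62.4 = 58.50 pcf.
Effective vertical stress at 17.0 ft: σ'_v = 103.9×5.9 + 58.50×11.1 = 1262 psf.
σ'_h = K_a σ'_v = 0.2358 × 1262 = 297.6 psf; u = γ_w × 11.1 = 692.6 psf.
Total σ_h = 297.6 + 692.6 = 990.3 psf.

990 psf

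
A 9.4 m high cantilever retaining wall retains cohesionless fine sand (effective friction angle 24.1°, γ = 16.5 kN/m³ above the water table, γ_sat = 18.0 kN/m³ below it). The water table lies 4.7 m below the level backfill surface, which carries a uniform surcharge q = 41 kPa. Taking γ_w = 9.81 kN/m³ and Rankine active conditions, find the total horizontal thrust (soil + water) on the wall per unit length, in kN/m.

538 kN/m

K_a = tan²(45° − φ/2) = 0.4201.
γ' = 18.0 − 9.81 = 8.190 kN/m³. h₂ = H − d_w = 4.7 m.
σ'_h: at surface K_a·q = 17.22; at WT K_a(q+γd_w) = 49.81; at base K_a(q+γd_w+γ'h₂) = 65.98 kPa.
P₁ = ½(17.22+49.81)×4.7 = 157.5; P₂ = ½(49.81+65.98)×4.7 = 272.1; P_w = ½γ_w h₂² = 108.4.
Total = 157.5+272.1+108.4 = 538.0 kN/m.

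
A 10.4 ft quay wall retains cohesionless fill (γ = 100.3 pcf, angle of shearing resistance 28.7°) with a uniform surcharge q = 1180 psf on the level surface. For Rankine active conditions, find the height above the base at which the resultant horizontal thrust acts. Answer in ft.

K_a = 0.3511.
Triangular part P₁ = ½K_aγH² = 1905 at H/3 = 3.467 ft; rectangular part P₂ = K_a q H = 4309 at H/2 = 5.200 ft.
ȳ = (P₁·3.467 + P₂·5.200)/(P₁+P₂) = 4.669 ft.

4.67 ft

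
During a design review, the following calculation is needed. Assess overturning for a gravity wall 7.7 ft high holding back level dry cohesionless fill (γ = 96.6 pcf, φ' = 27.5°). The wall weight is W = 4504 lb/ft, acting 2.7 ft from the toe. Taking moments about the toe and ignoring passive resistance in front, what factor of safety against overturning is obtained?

4.49

K_a = tan²(45° − 27.5°/2) = 0.3682.
P_a = ½K_aγH² = 0.5×0.3682×96.6×7.7² = 1054 lb/ft, acting at H/3 = 2.567 ft above the base.
Overturning moment M_o = P_a × H/3 = 1054 × 2.567 = 2707.
Resisting moment M_r = W × 2.7 = 4504 × 2.7 = 12160.
FS_overturning = M_r/M_o = 12160/2707 = 4.493.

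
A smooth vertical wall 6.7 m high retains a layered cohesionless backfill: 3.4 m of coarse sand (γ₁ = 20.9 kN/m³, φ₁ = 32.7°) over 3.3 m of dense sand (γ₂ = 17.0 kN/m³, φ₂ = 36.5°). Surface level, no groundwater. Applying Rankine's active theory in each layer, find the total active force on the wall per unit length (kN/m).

K_a1 = tan²(45°−32.7°/2) = 0.2985; K_a2 = tan²(45°−36.5°/2) = 0.2541.
Layer 1: σ at base = K_a1 γ₁ h₁ = 21.21 kPa; P₁ = ½×21.21×3.4 = 36.06.
Layer 2: σ_v at top = γ₁h₁ = 71.06; σ_h top = K_a2×71.06 = 18.05; σ_h base = K_a2×(71.06+17.0×3.3) = 32.31.
P₂ = ½(18.05+32.31)×3.3 = 83.09. Total P_a = 36.06+83.09 = 119.2 kN/m.

119 kN/m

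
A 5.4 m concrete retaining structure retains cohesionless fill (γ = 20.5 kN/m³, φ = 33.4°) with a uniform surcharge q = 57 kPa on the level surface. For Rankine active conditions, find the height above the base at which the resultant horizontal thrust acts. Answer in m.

2.26 m

K_a = 0.2899.
Triangular part P₁ = ½K_aγH² = 86.65 at H/3 = 1.800 m; rectangular part P₂ = K_a q H = 89.24 at H/2 = 2.700 m.
ȳ = (P₁·1.800 + P₂·2.700)/(P₁+P₂) = 2.257 m.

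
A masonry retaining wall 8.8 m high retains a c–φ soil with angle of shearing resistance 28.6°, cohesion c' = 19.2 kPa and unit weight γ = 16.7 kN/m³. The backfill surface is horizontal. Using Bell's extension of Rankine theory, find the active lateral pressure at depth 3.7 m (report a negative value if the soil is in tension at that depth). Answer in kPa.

K_a = (1 − sin φ)/(1 + sin φ) = 0.3525.
σ_a = K_a γ z − 2c√K_a = 0.3525×16.7×3.7 − 2×19.2×0.5938 = -1.016 kPa.

-1.02 kPa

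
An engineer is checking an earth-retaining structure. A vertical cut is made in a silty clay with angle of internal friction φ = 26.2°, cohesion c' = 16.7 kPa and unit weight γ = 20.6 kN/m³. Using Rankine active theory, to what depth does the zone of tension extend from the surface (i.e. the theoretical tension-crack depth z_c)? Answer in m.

2.60 m

K_a = tan²(45° − 26.2°/2) = 0.3874; √K_a = 0.6224.
The active pressure is zero where K_a γ z = 2c√K_a, so z_c = 2c/(γ√K_a) = 2×16.7/(20.6×0.6224) = 2.605 m.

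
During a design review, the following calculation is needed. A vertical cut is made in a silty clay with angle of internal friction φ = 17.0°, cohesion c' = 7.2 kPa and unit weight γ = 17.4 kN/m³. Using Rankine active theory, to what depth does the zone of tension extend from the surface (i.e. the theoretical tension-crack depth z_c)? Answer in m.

K_a = tan²(45° − 17.0°/2) = 0.5475; √K_a = 0.7400.
The active pressure is zero where K_a γ z = 2c√K_a, so z_c = 2c/(γ√K_a) = 2×7.2/(17.4×0.7400) = 1.118 m.

1.12 m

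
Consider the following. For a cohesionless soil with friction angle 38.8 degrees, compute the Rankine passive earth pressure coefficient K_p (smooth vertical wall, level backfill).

4.36

K_p = (1 + sin φ)/(1 − sin φ) = tan²(45° + 38.8°/2) = 4.356.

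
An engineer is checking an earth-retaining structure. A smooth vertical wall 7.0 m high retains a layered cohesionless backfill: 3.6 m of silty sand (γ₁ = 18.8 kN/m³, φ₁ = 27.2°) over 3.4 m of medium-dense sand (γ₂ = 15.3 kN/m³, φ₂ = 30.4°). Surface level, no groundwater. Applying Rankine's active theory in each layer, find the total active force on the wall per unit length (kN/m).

K_a1 = tan²(45°−27.2°/2) = 0.3726; K_a2 = tan²(45°−30.4°/2) = 0.3280.
Layer 1: σ at base = K_a1 γ₁ h₁ = 25.22 kPa; P₁ = ½×25.22×3.6 = 45.39.
Layer 2: σ_v at top = γ₁h₁ = 67.68; σ_h top = K_a2×67.68 = 22.20; σ_h base = K_a2×(67.68+15.3×3.4) = 39.26.
P₂ = ½(22.20+39.26)×3.4 = 104.5. Total P_a = 45.39+104.5 = 149.9 kN/m.

150 kN/m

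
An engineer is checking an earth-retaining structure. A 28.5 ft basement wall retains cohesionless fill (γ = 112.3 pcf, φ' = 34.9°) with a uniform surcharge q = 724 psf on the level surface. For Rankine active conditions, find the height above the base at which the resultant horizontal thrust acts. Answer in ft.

11.0 ft

K_a = 0.2721.
Triangular part P₁ = ½K_aγH² = 12410 at H/3 = 9.500 ft; rectangular part P₂ = K_a q H = 5615 at H/2 = 14.25 ft.
ȳ = (P₁·9.500 + P₂·14.25)/(P₁+P₂) = 10.98 ft.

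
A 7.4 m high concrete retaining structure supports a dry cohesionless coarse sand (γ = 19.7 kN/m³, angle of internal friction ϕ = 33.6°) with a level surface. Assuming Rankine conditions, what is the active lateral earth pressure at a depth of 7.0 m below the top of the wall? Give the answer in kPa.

K_a = (1 − sin φ)/(1 + sin φ) = 0.2875.
σ_h = K_a γ z = 0.2875 × 19.7 × 7.0 = 39.65 kPa.

39.6 kPa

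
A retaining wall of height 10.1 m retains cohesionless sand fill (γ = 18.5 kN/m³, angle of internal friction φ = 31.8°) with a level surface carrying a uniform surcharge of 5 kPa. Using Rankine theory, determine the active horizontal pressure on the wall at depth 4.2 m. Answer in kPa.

K_a = (1 − sin φ)/(1 + sin φ) = 0.3098.
σ_v = γz + q = 18.5 × 4.2 + 5 = 82.70 kPa.
σ_h = K_a σ_v = 0.3098 × 82.70 = 25.62 kPa.

25.6 kPa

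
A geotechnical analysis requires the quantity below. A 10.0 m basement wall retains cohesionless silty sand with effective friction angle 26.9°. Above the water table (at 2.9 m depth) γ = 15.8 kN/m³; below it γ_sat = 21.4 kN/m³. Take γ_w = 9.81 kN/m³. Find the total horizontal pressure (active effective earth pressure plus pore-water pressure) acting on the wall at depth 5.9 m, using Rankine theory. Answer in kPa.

K_a = (1 − sin φ)/(1 + sin φ) = 0.3770.
γ' = 21.4 − 9.81 = 11.59 kN/m³.
Effective vertical stress at 5.9 m: σ'_v = 15.8×2.9 + 11.59×3.00 = 80.59 kPa.
σ'_h = K_a σ'_v = 0.3770 × 80.59 = 30.38 kPa; u = γ_w × 3.00 = 29.43 kPa.
Total σ_h = 30.38 + 29.43 = 59.81 kPa.

59.8 kPa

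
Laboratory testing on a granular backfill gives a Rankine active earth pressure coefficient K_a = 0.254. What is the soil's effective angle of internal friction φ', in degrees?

K_a = tan²(45° − φ/2) ⇒ 45° − φ/2 = arctan(√0.254) = 26.75°.
φ = 2(45° − 26.75°) = 36.51°.

36.5°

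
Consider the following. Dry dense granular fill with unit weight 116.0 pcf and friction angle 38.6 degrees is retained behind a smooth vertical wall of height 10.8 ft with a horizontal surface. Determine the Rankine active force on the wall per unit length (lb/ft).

1570 lb/ft

K_a = tan²(45° − φ/2) = 0.2316.
P_a = ½ K_a γ H² = 0.5 × 0.2316 × 116.0 × 10.8² = 1567 lb/ft.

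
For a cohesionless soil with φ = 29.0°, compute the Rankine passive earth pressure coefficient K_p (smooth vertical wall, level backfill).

K_p = (1 + sin φ)/(1 − sin φ) = tan²(45° + 29.0°/2) = 2.882.

2.88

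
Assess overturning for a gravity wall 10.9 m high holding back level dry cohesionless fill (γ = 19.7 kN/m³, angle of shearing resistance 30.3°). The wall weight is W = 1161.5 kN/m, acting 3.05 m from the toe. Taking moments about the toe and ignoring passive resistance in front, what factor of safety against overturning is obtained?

2.53

K_a = tan²(45° − 30.3°/2) = 0.3293.
P_a = ½K_aγH² = 0.5×0.3293×19.7×10.9² = 385.4 kN/m, acting at H/3 = 3.633 m above the base.
Overturning moment M_o = P_a × H/3 = 385.4 × 3.633 = 1400.
Resisting moment M_r = W × 3.05 = 1161.5 × 3.05 = 3543.
FS_overturning = M_r/M_o = 3543/1400 = 2.530.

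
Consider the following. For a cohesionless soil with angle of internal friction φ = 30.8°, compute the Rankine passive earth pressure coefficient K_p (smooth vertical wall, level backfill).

3.10

K_p = (1 + sin φ)/(1 − sin φ) = tan²(45° + 30.8°/2) = 3.099.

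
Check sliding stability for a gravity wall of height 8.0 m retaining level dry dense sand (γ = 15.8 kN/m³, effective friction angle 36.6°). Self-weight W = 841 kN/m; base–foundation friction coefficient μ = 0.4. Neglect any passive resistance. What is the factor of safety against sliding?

2.63

K_a = tan²(45° − 36.6°/2) = 0.2530.
P_a = ½K_aγH² = 0.5×0.2530×15.8×8.0² = 127.9 kN/m, acting at H/3 = 2.667 m above the base.
FS_sliding = μW / P_a = 0.4×841 / 127.9 = 2.630.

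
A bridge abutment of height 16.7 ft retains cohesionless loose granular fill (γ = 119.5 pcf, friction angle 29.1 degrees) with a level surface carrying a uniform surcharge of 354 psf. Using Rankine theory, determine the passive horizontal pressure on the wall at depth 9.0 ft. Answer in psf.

K_p = (1 + sin φ)/(1 − sin φ) = 2.894.
σ_v = γz + q = 119.5 × 9.0 + 354 = 1430 psf.
σ_h = K_p σ_v = 2.894 × 1430 = 4136 psf.

4140 psf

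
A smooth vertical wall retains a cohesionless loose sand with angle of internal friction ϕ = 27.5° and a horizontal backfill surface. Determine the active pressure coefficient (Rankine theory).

0.368

K_a = tan²(45° − φ/2) = tan²(31.25°) = 0.3682.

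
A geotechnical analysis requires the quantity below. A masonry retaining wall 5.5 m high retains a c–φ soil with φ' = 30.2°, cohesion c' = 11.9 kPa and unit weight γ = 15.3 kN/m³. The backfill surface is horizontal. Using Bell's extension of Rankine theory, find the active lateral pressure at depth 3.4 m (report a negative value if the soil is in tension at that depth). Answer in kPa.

3.52 kPa

K_a = (1 − sin φ)/(1 + sin φ) = 0.3307.
σ_a = K_a γ z − 2c√K_a = 0.3307×15.3×3.4 − 2×11.9×0.5750 = 3.515 kPa.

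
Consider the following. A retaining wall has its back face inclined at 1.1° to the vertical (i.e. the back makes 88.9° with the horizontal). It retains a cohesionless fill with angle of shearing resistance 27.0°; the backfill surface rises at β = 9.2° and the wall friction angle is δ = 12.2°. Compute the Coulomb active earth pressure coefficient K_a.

K_a = sin²(α+φ) / [sin²α · sin(α−δ) · (1 + √{sin(φ+δ)sin(φ−β) / (sin(α−δ)sin(α+β))})²].
With α = 88.9°, φ = 27.0°, δ = 12.2°, β = 9.2°: K_a = 0.3968.

0.397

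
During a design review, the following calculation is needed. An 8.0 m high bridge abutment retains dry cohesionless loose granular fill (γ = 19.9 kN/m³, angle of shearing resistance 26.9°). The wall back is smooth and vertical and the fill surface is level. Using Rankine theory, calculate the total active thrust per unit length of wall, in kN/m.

K_a = tan²(45° − φ/2) = 0.3770.
P_a = ½ K_a γ H² = 0.5 × 0.3770 × 19.9 × 8.0² = 240.1 kN/m.

240 kN/m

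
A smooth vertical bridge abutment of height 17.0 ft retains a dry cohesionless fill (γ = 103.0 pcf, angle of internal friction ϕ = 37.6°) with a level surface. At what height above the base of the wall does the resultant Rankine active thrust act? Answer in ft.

K_a = 0.2421.
The pressure distribution is triangular, so the resultant acts at H/3 above the base = 17.0/3 = 5.667 ft.

5.67 ft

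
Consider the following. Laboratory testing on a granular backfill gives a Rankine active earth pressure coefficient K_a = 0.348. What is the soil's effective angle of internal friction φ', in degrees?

28.9°

K_a = tan²(45° − φ/2) ⇒ 45° − φ/2 = arctan(√0.348) = 30.54°.
φ = 2(45° − 30.54°) = 28.93°.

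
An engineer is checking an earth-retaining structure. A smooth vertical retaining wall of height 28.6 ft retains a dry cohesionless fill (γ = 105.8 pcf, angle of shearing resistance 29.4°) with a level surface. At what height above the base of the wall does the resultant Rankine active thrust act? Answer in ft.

9.53 ft

K_a = 0.3415.
The pressure distribution is triangular, so the resultant acts at H/3 above the base = 28.6/3 = 9.533 ft.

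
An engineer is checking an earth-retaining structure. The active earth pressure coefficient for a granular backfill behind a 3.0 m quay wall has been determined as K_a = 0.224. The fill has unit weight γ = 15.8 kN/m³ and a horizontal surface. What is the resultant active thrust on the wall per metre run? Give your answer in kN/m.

P = ½ K_a γ H² = 0.5 × 0.224 × 15.8 × 3.0² = 15.93 kN/m.

15.9 kN/m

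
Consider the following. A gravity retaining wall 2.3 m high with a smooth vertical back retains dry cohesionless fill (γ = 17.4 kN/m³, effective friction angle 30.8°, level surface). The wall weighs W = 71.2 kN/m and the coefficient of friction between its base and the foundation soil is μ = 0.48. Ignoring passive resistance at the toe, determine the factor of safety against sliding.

2.30

K_a = tan²(45° − 30.8°/2) = 0.3227.
P_a = ½K_aγH² = 0.5×0.3227×17.4×2.3² = 14.85 kN/m, acting at H/3 = 0.7667 m above the base.
FS_sliding = μW / P_a = 0.48×71.2 / 14.85 = 2.301.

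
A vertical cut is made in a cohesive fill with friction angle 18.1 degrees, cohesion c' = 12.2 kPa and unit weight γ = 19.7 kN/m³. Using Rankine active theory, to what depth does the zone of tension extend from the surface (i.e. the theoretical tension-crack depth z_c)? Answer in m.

K_a = tan²(45° − 18.1°/2) = 0.5259; √K_a = 0.7252.
The active pressure is zero where K_a γ z = 2c√K_a, so z_c = 2c/(γ√K_a) = 2×12.2/(19.7×0.7252) = 1.708 m.

1.71 m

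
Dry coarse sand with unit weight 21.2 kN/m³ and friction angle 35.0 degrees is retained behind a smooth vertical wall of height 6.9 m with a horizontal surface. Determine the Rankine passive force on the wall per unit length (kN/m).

K_p = tan²(45° + φ/2) = 3.690.
P_p = ½ K_p γ H² = 0.5 × 3.690 × 21.2 × 6.9² = 1862 kN/m.

1860 kN/m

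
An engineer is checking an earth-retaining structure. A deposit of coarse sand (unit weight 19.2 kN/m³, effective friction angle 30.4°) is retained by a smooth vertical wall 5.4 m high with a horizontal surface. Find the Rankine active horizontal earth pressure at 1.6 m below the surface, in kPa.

10.1 kPa

K_a = (1 − sin φ)/(1 + sin φ) = 0.3280.
σ_h = K_a γ z = 0.3280 × 19.2 × 1.6 = 10.08 kPa.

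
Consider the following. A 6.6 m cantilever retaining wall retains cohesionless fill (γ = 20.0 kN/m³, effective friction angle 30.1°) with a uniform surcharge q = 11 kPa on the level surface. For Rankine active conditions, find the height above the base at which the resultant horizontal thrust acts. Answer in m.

K_a = 0.3320.
Triangular part P₁ = ½K_aγH² = 144.6 at H/3 = 2.200 m; rectangular part P₂ = K_a q H = 24.10 at H/2 = 3.300 m.
ȳ = (P₁·2.200 + P₂·3.300)/(P₁+P₂) = 2.357 m.

2.36 m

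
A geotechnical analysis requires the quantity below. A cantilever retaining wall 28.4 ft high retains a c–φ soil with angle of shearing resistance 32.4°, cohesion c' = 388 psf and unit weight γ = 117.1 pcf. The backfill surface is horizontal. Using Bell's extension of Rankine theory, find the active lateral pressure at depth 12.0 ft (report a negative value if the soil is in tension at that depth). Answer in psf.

-1.92 psf

K_a = (1 − sin φ)/(1 + sin φ) = 0.3022.
σ_a = K_a γ z − 2c√K_a = 0.3022×117.1×12.0 − 2×388×0.5498 = -1.916 psf.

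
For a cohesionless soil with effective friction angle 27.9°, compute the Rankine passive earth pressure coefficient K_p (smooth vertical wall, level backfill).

K_p = (1 + sin φ)/(1 − sin φ) = tan²(45° + 27.9°/2) = 2.759.

2.76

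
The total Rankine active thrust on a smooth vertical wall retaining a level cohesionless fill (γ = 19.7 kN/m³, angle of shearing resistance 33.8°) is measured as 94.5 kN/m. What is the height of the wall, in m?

K_a = 0.2851. P_a = ½ K_a γ H² ⇒ H = √(2P_a/(K_a γ)).
H = √(2×94.5/(0.2851×19.7)) = 5.801 m.

5.80 m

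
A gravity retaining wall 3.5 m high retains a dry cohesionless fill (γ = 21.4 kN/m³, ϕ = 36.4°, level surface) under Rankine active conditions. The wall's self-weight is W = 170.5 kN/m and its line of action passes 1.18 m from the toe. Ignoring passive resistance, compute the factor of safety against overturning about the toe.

K_a = tan²(45° − 36.4°/2) = 0.2552.
P_a = ½K_aγH² = 0.5×0.2552×21.4×3.5² = 33.45 kN/m, acting at H/3 = 1.167 m above the base.
Overturning moment M_o = P_a × H/3 = 33.45 × 1.167 = 39.02.
Resisting moment M_r = W × 1.18 = 170.5 × 1.18 = 201.2.
FS_overturning = M_r/M_o = 201.2/39.02 = 5.156.

5.16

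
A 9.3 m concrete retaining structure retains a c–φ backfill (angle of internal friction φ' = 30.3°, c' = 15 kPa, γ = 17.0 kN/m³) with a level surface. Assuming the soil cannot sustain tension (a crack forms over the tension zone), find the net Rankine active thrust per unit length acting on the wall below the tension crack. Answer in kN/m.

K_a = 0.3293; √K_a = 0.5739.
Tension-crack depth z_c = 2c/(γ√K_a) = 2×15/(17.0×0.5739) = 3.075 m.
σ_a at base = K_a γ H − 2c√K_a = 0.3293×17.0×9.3 − 2×15×0.5739 = 34.85 kPa.
P_a = ½ × 34.85 × (H − z_c) = 0.5×34.85×6.225 = 108.5 kN/m.

108 kN/m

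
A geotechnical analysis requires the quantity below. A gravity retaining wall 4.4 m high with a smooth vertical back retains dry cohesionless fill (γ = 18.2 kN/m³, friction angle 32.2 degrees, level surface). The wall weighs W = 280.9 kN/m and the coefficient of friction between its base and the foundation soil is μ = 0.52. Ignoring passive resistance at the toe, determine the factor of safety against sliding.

K_a = tan²(45° − 32.2°/2) = 0.3047.
P_a = ½K_aγH² = 0.5×0.3047×18.2×4.4² = 53.69 kN/m, acting at H/3 = 1.467 m above the base.
FS_sliding = μW / P_a = 0.52×280.9 / 53.69 = 2.721.

2.72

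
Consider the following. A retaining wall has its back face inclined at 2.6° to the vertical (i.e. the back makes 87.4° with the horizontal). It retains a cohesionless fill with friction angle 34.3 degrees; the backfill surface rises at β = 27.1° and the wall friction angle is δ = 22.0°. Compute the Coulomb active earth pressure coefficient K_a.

K_a = sin²(α+φ) / [sin²α · sin(α−δ) · (1 + √{sin(φ+δ)sin(φ−β) / (sin(α−δ)sin(α+β))})²].
With α = 87.4°, φ = 34.3°, δ = 22.0°, β = 27.1°: K_a = 0.4345.

0.435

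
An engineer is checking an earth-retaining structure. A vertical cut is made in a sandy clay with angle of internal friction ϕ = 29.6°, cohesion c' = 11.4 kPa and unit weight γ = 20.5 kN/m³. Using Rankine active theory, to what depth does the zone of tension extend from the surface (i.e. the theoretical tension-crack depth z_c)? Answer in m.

1.91 m

K_a = tan²(45° − 29.6°/2) = 0.3387; √K_a = 0.5820.
The active pressure is zero where K_a γ z = 2c√K_a, so z_c = 2c/(γ√K_a) = 2×11.4/(20.5×0.5820) = 1.911 m.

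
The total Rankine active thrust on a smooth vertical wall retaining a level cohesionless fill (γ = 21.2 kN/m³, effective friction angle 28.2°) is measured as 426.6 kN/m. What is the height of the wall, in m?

K_a = 0.3582. P_a = ½ K_a γ H² ⇒ H = √(2P_a/(K_a γ)).
H = √(2×426.6/(0.3582×21.2)) = 10.60 m.

10.6 m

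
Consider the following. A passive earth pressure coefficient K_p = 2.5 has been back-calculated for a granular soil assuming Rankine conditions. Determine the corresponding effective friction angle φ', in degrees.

K_p = (1+sin φ)/(1−sin φ) ⇒ sin φ = (K_p − 1)/(K_p + 1) = 0.4286.
φ = arcsin(0.4286) = 25.38°.

25.4°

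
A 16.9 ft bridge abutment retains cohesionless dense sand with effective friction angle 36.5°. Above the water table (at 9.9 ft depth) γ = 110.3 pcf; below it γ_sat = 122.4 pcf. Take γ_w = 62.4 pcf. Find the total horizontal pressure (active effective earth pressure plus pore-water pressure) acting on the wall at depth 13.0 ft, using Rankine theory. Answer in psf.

K_a = (1 − sin φ)/(1 + sin φ) = 0.2541.
γ' = 122.4 − 62.4 = 60.00 pcf.
Effective vertical stress at 13.0 ft: σ'_v = 110.3×9.9 + 60.00×3.10 = 1278 psf.
σ'_h = K_a σ'_v = 0.2541 × 1278 = 324.7 psf; u = γ_w × 3.10 = 193.4 psf.
Total σ_h = 324.7 + 193.4 = 518.1 psf.

518 psf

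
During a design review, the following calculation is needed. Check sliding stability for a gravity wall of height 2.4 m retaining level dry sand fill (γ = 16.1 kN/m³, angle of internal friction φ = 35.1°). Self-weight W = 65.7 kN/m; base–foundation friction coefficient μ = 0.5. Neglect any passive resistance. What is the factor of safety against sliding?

K_a = tan²(45° − 35.1°/2) = 0.2698.
P_a = ½K_aγH² = 0.5×0.2698×16.1×2.4² = 12.51 kN/m, acting at H/3 = 0.8000 m above the base.
FS_sliding = μW / P_a = 0.5×65.7 / 12.51 = 2.626.

2.63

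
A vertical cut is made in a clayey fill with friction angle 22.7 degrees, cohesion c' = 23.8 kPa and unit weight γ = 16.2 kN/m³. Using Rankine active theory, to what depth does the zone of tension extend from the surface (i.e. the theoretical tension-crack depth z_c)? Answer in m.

4.41 m

K_a = tan²(45° − 22.7°/2) = 0.4431; √K_a = 0.6657.
The active pressure is zero where K_a γ z = 2c√K_a, so z_c = 2c/(γ√K_a) = 2×23.8/(16.2×0.6657) = 4.414 m.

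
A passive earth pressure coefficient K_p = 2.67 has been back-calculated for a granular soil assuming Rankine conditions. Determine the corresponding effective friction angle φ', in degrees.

K_p = (1+sin φ)/(1−sin φ) ⇒ sin φ = (K_p − 1)/(K_p + 1) = 0.4550.
φ = arcsin(0.4550) = 27.07°.

27.1°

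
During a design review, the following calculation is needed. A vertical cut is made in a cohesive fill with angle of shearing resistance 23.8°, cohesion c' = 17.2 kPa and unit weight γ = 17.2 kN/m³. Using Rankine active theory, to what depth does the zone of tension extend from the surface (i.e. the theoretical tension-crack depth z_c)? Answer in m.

3.07 m

K_a = tan²(45° − 23.8°/2) = 0.4250; √K_a = 0.6519.
The active pressure is zero where K_a γ z = 2c√K_a, so z_c = 2c/(γ√K_a) = 2×17.2/(17.2×0.6519) = 3.068 m.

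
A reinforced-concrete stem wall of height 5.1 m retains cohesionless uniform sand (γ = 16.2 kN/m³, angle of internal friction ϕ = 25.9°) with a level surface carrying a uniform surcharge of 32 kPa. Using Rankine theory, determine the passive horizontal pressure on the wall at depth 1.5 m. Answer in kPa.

144 kPa

K_p = (1 + sin φ)/(1 − sin φ) = 2.551.
σ_v = γz + q = 16.2 × 1.5 + 32 = 56.30 kPa.
σ_h = K_p σ_v = 2.551 × 56.30 = 143.6 kPa.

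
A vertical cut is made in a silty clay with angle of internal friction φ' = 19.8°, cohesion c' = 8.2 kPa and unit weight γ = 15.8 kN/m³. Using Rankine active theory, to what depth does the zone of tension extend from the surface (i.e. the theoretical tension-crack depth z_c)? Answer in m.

K_a = tan²(45° − 19.8°/2) = 0.4939; √K_a = 0.7028.
The active pressure is zero where K_a γ z = 2c√K_a, so z_c = 2c/(γ√K_a) = 2×8.2/(15.8×0.7028) = 1.477 m.

1.48 m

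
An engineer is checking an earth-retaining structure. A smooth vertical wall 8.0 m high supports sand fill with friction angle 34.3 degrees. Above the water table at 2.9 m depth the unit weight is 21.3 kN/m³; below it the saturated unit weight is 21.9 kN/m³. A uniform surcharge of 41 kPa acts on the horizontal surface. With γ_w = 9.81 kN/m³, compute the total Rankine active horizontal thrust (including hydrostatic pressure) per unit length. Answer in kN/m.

K_a = tan²(45° − φ/2) = 0.2792.
γ' = 21.9 − 9.81 = 12.09 kN/m³. h₂ = H − d_w = 5.1 m.
σ'_h: at surface K_a·q = 11.45; at WT K_a(q+γd_w) = 28.69; at base K_a(q+γd_w+γ'h₂) = 45.90 kPa.
P₁ = ½(11.45+28.69)×2.9 = 58.20; P₂ = ½(28.69+45.90)×5.1 = 190.2; P_w = ½γ_w h₂² = 127.6.
Total = 58.20+190.2+127.6 = 376.0 kN/m.

376 kN/m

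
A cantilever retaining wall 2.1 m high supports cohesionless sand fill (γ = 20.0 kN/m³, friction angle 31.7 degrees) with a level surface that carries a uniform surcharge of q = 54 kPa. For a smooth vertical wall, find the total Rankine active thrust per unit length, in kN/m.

49.0 kN/m

K_a = tan²(45° − φ/2) = 0.3111.
Soil triangle: ½ K_a γ H² = 0.5×0.3111×20.0×2.1² = 13.72 kN/m.
Surcharge rectangle: K_a q H = 0.3111×54×2.1 = 35.28 kN/m.
Total = 13.72 + 35.28 = 48.99 kN/m.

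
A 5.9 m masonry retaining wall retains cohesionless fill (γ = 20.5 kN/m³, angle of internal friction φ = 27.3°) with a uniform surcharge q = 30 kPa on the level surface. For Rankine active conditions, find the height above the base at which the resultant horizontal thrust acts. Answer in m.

K_a = 0.3711.
Triangular part P₁ = ½K_aγH² = 132.4 at H/3 = 1.967 m; rectangular part P₂ = K_a q H = 65.69 at H/2 = 2.950 m.
ȳ = (P₁·1.967 + P₂·2.950)/(P₁+P₂) = 2.293 m.

2.29 m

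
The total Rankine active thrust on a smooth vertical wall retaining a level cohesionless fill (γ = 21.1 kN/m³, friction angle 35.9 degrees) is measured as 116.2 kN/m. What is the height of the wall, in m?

6.50 m

K_a = 0.2607. P_a = ½ K_a γ H² ⇒ H = √(2P_a/(K_a γ)).
H = √(2×116.2/(0.2607×21.1)) = 6.499 m.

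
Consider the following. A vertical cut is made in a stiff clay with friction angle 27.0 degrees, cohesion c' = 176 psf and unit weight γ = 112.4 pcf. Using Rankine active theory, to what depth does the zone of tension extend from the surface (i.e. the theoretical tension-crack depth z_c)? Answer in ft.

5.11 ft

K_a = tan²(45° − 27.0°/2) = 0.3755; √K_a = 0.6128.
The active pressure is zero where K_a γ z = 2c√K_a, so z_c = 2c/(γ√K_a) = 2×176/(112.4×0.6128) = 5.110 ft.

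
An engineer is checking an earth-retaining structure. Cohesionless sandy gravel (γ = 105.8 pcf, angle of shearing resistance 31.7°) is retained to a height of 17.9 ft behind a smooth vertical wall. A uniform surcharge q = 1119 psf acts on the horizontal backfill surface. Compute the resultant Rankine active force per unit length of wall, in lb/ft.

11500 lb/ft

K_a = tan²(45° − φ/2) = 0.3111.
Soil triangle: ½ K_a γ H² = 0.5×0.3111×105.8×17.9² = 5273 lb/ft.
Surcharge rectangle: K_a q H = 0.3111×1119×17.9 = 6231 lb/ft.
Total = 5273 + 6231 = 11500 lb/ft.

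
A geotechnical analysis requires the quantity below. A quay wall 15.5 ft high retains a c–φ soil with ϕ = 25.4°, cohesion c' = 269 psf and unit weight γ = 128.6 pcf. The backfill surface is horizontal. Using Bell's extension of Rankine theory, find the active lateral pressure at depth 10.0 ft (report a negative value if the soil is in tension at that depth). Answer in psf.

174 psf

K_a = (1 − sin φ)/(1 + sin φ) = 0.3996.
σ_a = K_a γ z − 2c√K_a = 0.3996×128.6×10.0 − 2×269×0.6322 = 173.8 psf.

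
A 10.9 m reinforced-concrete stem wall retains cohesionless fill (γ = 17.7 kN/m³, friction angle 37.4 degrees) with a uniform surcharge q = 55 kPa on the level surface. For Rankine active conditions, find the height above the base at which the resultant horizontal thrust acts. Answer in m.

4.29 m

K_a = 0.2443.
Triangular part P₁ = ½K_aγH² = 256.8 at H/3 = 3.633 m; rectangular part P₂ = K_a q H = 146.4 at H/2 = 5.450 m.
ȳ = (P₁·3.633 + P₂·5.450)/(P₁+P₂) = 4.293 m.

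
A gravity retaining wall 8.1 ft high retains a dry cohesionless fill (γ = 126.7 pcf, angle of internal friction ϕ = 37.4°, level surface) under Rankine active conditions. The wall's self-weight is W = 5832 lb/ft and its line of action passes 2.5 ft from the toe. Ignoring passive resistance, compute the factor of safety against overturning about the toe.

K_a = tan²(45° − 37.4°/2) = 0.2443.
P_a = ½K_aγH² = 0.5×0.2443×126.7×8.1² = 1015 lb/ft, acting at H/3 = 2.700 ft above the base.
Overturning moment M_o = P_a × H/3 = 1015 × 2.700 = 2741.
Resisting moment M_r = W × 2.5 = 5832 × 2.5 = 14580.
FS_overturning = M_r/M_o = 14580/2741 = 5.319.

5.32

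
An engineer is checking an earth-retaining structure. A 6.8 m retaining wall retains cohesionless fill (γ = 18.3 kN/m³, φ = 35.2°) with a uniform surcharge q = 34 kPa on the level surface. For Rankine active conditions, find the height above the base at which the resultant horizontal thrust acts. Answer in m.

K_a = 0.2687.
Triangular part P₁ = ½K_aγH² = 113.7 at H/3 = 2.267 m; rectangular part P₂ = K_a q H = 62.12 at H/2 = 3.400 m.
ȳ = (P₁·2.267 + P₂·3.400)/(P₁+P₂) = 2.667 m.

2.67 m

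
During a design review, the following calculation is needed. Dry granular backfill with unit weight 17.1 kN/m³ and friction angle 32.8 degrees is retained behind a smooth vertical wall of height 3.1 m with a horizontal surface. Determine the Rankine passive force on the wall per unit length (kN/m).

276 kN/m

K_p = tan²(45° + φ/2) = 3.364.
P_p = ½ K_p γ H² = 0.5 × 3.364 × 17.1 × 3.1² = 276.4 kN/m.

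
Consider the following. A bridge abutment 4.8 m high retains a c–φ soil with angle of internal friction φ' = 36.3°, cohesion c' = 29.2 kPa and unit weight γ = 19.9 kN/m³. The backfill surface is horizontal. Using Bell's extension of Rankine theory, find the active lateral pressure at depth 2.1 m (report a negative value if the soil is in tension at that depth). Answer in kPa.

K_a = (1 − sin φ)/(1 + sin φ) = 0.2563.
σ_a = K_a γ z − 2c√K_a = 0.2563×19.9×2.1 − 2×29.2×0.5062 = -18.85 kPa.

-18.9 kPa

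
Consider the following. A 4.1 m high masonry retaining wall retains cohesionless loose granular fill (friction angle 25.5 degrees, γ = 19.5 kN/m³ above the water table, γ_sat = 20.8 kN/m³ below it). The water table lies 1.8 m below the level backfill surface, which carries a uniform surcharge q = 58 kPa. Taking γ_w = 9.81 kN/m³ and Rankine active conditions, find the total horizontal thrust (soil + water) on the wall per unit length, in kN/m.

K_a = tan²(45° − φ/2) = 0.3981.
γ' = 20.8 − 9.81 = 10.99 kN/m³. h₂ = H − d_w = 2.3 m.
σ'_h: at surface K_a·q = 23.09; at WT K_a(q+γd_w) = 37.06; at base K_a(q+γd_w+γ'h₂) = 47.13 kPa.
P₁ = ½(23.09+37.06)×1.8 = 54.14; P₂ = ½(37.06+47.13)×2.3 = 96.82; P_w = ½γ_w h₂² = 25.95.
Total = 54.14+96.82+25.95 = 176.9 kN/m.

177 kN/m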